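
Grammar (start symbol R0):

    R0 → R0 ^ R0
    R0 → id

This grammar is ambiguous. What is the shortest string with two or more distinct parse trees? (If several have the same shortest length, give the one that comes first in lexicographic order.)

length 1: no string has ≥2 trees
length 3: no string has ≥2 trees
length 5: id ^ id ^ id has 2 parse trees

Two derivations of id ^ id ^ id:
  R0 ⇒ R0 ^ R0 ⇒ R0 ^ R0 ^ R0 ⇒ id ^ R0 ^ R0 ⇒ id ^ id ^ R0 ⇒ id ^ id ^ id
  R0 ⇒ R0 ^ R0 ⇒ id ^ R0 ⇒ id ^ R0 ^ R0 ⇒ id ^ id ^ R0 ⇒ id ^ id ^ id

id ^ id ^ id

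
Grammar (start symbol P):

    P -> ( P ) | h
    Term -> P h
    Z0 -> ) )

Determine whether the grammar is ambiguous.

Only P is reachable from P; ignoring the rest: L(P) is { openⁿ atom closeⁿ : n ≥ 0 }. The bracket depth fixes n, and the derivation is forced at every step.

Unambiguous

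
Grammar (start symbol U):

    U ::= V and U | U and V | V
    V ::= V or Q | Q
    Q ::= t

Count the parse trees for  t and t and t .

Parse trees for t and t and t:
  [U [V [Q t]] and [U [V [Q t]] and [U [V [Q t]]]]]
  [U [V [Q t]] and [U [U [V [Q t]]] and [V [Q t]]]]
  [U [U [V [Q t]] and [U [V [Q t]]]] and [V [Q t]]]
  [U [U [U [V [Q t]]] and [V [Q t]]] and [V [Q t]]]

4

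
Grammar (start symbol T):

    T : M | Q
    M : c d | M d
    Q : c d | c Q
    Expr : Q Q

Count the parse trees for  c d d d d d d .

Parse trees for c d d d d d d:
  [T [M [M [M [M [M [M c d] d] d] d] d] d]]

1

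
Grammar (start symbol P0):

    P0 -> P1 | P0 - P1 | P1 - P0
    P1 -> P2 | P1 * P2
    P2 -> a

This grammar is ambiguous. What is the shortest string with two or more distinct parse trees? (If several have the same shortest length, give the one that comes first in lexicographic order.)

a - a

length 1: no string has ≥2 trees
length 3: a - a has 2 parse trees

Two derivations of a - a:
  P0 ⇒ P0 - P1 ⇒ P1 - P1 ⇒ P2 - P1 ⇒ a - P1 ⇒ a - P2 ⇒ a - a
  P0 ⇒ P1 - P0 ⇒ P2 - P0 ⇒ a - P0 ⇒ a - P1 ⇒ a - P2 ⇒ a - a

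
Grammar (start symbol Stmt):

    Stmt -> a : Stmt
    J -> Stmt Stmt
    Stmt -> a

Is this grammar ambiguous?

Unambiguous

Only Stmt is reachable from Stmt; ignoring the rest: The reachable grammar is A → atom sep A | atom. Each atom is followed by either the separator (recurse) or end-of-string (stop) — no choice point.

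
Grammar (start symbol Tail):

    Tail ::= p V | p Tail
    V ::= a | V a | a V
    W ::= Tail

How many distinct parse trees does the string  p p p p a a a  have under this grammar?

4

Parse trees for p p p p a a a:
  [Tail p [Tail p [Tail p [Tail p [V [V [V a] a] a]]]]]
  [Tail p [Tail p [Tail p [Tail p [V [V a [V a]] a]]]]]
  [Tail p [Tail p [Tail p [Tail p [V a [V [V a] a]]]]]]
  [Tail p [Tail p [Tail p [Tail p [V a [V a [V a]]]]]]]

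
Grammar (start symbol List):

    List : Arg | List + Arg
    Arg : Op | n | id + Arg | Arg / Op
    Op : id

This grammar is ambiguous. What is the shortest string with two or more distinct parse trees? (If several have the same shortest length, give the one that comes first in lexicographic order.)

length 1: no string has ≥2 trees
length 3: id + id has 2 parse trees

Two derivations of id + id:
  List ⇒ Arg ⇒ id + Arg ⇒ id + Op ⇒ id + id
  List ⇒ List + Arg ⇒ Arg + Arg ⇒ Op + Arg ⇒ id + Arg ⇒ id + Op ⇒ id + id

id + id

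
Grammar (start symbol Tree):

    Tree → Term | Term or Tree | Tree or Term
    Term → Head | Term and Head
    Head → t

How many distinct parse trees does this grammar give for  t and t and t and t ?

Parse trees for t and t and t and t:
  [Tree [Term [Term [Term [Term [Head t]] and [Head t]] and [Head t]] and [Head t]]]

1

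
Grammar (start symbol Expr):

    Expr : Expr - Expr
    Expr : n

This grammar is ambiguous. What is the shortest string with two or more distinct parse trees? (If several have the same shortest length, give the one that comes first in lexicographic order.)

length 1: no string has ≥2 trees
length 3: no string has ≥2 trees
length 5: n - n - n has 2 parse trees

Two derivations of n - n - n:
  Expr ⇒ Expr - Expr ⇒ Expr - Expr - Expr ⇒ n - Expr - Expr ⇒ n - n - Expr ⇒ n - n - n
  Expr ⇒ Expr - Expr ⇒ n - Expr ⇒ n - Expr - Expr ⇒ n - n - Expr ⇒ n - n - n

n - n - n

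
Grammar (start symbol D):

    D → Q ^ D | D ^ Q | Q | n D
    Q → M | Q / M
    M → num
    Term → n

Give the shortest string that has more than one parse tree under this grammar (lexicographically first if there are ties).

length 1: no string has ≥2 trees
length 2: no string has ≥2 trees
length 3: num ^ num has 2 parse trees

Two derivations of num ^ num:
  D ⇒ Q ^ D ⇒ M ^ D ⇒ num ^ D ⇒ num ^ Q ⇒ num ^ M ⇒ num ^ num
  D ⇒ D ^ Q ⇒ Q ^ Q ⇒ M ^ Q ⇒ num ^ Q ⇒ num ^ M ⇒ num ^ num

num ^ num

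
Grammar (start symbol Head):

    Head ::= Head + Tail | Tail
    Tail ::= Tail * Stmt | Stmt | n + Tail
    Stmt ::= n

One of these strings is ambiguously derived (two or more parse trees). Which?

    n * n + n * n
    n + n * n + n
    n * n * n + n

n + n * n + n

n * n + n * n: 1 tree
n + n * n + n: 3 trees
n * n * n + n: 1 tree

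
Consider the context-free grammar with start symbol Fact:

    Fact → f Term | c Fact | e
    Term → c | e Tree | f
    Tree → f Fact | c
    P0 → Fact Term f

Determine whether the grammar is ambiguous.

(P0 is unreachable from Fact, so its rules don't affect L(Fact).) Each reachable nonterminal has at most one production per leading terminal, and all productions are right-linear; the derivation is determined token-by-token.

Unambiguous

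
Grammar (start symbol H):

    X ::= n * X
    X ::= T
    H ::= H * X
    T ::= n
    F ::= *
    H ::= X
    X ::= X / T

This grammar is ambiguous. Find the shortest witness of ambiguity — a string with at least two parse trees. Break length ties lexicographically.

length 1: no string has ≥2 trees
length 3: n * n has 2 parse trees

Two derivations of n * n:
  H ⇒ H * X ⇒ X * X ⇒ T * X ⇒ n * X ⇒ n * T ⇒ n * n
  H ⇒ X ⇒ n * X ⇒ n * T ⇒ n * n

n * n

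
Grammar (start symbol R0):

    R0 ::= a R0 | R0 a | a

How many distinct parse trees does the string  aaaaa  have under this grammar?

Parse trees for aaaaa (showing first 6 of 16):
  [R0 a [R0 a [R0 a [R0 a [R0 a]]]]]
  [R0 a [R0 a [R0 a [R0 [R0 a] a]]]]
  [R0 a [R0 a [R0 [R0 a [R0 a]] a]]]
  [R0 a [R0 a [R0 [R0 [R0 a] a] a]]]
  [R0 a [R0 [R0 a [R0 a [R0 a]]] a]]
  [R0 a [R0 [R0 a [R0 [R0 a] a]] a]]

16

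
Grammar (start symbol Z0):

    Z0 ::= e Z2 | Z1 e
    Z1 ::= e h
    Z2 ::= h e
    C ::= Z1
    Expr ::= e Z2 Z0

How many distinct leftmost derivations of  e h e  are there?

2

Parse trees for e h e:
  [Z0 e [Z2 h e]]
  [Z0 [Z1 e h] e]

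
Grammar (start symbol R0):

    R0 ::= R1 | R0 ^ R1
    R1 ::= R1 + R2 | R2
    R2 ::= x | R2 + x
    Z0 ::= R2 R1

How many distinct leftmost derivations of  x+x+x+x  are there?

8

Parse trees for x+x+x+x:
  [R0 [R1 [R1 [R2 x]] + [R2 [R2 [R2 x] + x] + x]]]
  [R0 [R1 [R1 [R1 [R2 x]] + [R2 x]] + [R2 [R2 x] + x]]]
  [R0 [R1 [R1 [R2 [R2 x] + x]] + [R2 [R2 x] + x]]]
  [R0 [R1 [R1 [R1 [R2 x]] + [R2 [R2 x] + x]] + [R2 x]]]
  [R0 [R1 [R1 [R1 [R1 [R2 x]] + [R2 x]] + [R2 x]] + [R2 x]]]
  [R0 [R1 [R1 [R1 [R2 [R2 x] + x]] + [R2 x]] + [R2 x]]]
  [R0 [R1 [R1 [R2 [R2 [R2 x] + x] + x]] + [R2 x]]]
  [R0 [R1 [R2 [R2 [R2 [R2 x] + x] + x] + x]]]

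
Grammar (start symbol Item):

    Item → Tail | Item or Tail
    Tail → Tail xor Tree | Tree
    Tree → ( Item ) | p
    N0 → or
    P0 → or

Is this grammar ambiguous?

Only Item, Tail, Tree are reachable from Item; ignoring the rest: The grammar is stratified — Item handles 'or' (left-recursive), Tail handles 'xor', Tree atoms. Each operator has a fixed associativity and precedence level, so every string has one parse.

Unambiguous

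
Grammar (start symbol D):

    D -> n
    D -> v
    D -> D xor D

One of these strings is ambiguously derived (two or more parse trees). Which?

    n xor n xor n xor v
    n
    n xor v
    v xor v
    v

n xor n xor n xor v: 5 trees
n: 1 tree
n xor v: 1 tree
v xor v: 1 tree
v: 1 tree

n xor n xor n xor v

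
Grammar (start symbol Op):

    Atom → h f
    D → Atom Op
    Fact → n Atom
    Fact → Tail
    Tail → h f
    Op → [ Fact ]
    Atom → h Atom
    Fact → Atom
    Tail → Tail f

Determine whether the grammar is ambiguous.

Ambiguous

Witness: [ h f ]

Derivation 1: Op ⇒ [ Fact ] ⇒ [ Tail ] ⇒ [ h f ]
Derivation 2: Op ⇒ [ Fact ] ⇒ [ Atom ] ⇒ [ h f ]

Two distinct leftmost derivations for the same string.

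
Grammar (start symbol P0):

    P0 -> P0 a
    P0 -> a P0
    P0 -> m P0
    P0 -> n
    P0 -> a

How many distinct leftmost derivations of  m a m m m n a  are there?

6

Parse trees for m a m m m n a:
  [P0 [P0 m [P0 a [P0 m [P0 m [P0 m [P0 n]]]]]] a]
  [P0 m [P0 [P0 a [P0 m [P0 m [P0 m [P0 n]]]]] a]]
  [P0 m [P0 a [P0 [P0 m [P0 m [P0 m [P0 n]]]] a]]]
  [P0 m [P0 a [P0 m [P0 [P0 m [P0 m [P0 n]]] a]]]]
  [P0 m [P0 a [P0 m [P0 m [P0 [P0 m [P0 n]] a]]]]]
  [P0 m [P0 a [P0 m [P0 m [P0 m [P0 [P0 n] a]]]]]]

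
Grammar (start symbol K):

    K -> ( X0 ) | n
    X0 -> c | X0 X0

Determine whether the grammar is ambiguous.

Ambiguous

Witness: ( c c c )

Derivation 1: K ⇒ ( X0 ) ⇒ ( X0 X0 ) ⇒ ( c X0 ) ⇒ ( c X0 X0 ) ⇒ ( c c X0 ) ⇒ ( c c c )
Derivation 2: K ⇒ ( X0 ) ⇒ ( X0 X0 ) ⇒ ( X0 X0 X0 ) ⇒ ( c X0 X0 ) ⇒ ( c c X0 ) ⇒ ( c c c )

Two distinct leftmost derivations for the same string.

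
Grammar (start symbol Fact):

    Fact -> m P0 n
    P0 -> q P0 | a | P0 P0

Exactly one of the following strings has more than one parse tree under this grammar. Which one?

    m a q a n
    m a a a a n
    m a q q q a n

m a a a a n

m a q a n: 1 tree
m a a a a n: 5 trees
m a q q q a n: 1 tree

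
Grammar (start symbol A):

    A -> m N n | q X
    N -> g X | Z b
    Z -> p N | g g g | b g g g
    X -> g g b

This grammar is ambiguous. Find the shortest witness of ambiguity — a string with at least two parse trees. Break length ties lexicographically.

length 4: no string has ≥2 trees
length 6: m g g g b n has 2 parse trees

Two derivations of m g g g b n:
  A ⇒ m N n ⇒ m g X n ⇒ m g g g b n
  A ⇒ m N n ⇒ m Z b n ⇒ m g g g b n

m g g g b n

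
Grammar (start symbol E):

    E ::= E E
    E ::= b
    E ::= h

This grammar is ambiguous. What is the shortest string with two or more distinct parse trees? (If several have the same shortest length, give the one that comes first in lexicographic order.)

b b b

length 1: no string has ≥2 trees
length 2: no string has ≥2 trees
length 3: b b b has 2 parse trees

Two derivations of b b b:
  E ⇒ E E ⇒ E E E ⇒ b E E ⇒ b b E ⇒ b b b
  E ⇒ E E ⇒ b E ⇒ b E E ⇒ b b E ⇒ b b b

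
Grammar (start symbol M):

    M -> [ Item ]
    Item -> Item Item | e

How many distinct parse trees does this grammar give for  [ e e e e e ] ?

14

Parse trees for [ e e e e e ] (showing first 6 of 14):
  [M [ [Item [Item e] [Item [Item e] [Item [Item e] [Item [Item e] [Item e]]]]] ]]
  [M [ [Item [Item e] [Item [Item e] [Item [Item [Item e] [Item e]] [Item e]]]] ]]
  [M [ [Item [Item e] [Item [Item [Item e] [Item e]] [Item [Item e] [Item e]]]] ]]
  [M [ [Item [Item e] [Item [Item [Item e] [Item [Item e] [Item e]]] [Item e]]] ]]
  [M [ [Item [Item e] [Item [Item [Item [Item e] [Item e]] [Item e]] [Item e]]] ]]
  [M [ [Item [Item [Item e] [Item e]] [Item [Item e] [Item [Item e] [Item e]]]] ]]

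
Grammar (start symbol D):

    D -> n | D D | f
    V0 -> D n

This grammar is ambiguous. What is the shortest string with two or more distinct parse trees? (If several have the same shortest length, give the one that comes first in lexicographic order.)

f f f

length 1: no string has ≥2 trees
length 2: no string has ≥2 trees
length 3: f f f has 2 parse trees

Two derivations of f f f:
  D ⇒ D D ⇒ D D D ⇒ f D D ⇒ f f D ⇒ f f f
  D ⇒ D D ⇒ f D ⇒ f D D ⇒ f f D ⇒ f f f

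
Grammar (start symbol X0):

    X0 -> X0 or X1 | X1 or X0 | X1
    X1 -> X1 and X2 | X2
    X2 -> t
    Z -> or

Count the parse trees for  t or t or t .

4

Parse trees for t or t or t:
  [X0 [X0 [X0 [X1 [X2 t]]] or [X1 [X2 t]]] or [X1 [X2 t]]]
  [X0 [X0 [X1 [X2 t]] or [X0 [X1 [X2 t]]]] or [X1 [X2 t]]]
  [X0 [X1 [X2 t]] or [X0 [X0 [X1 [X2 t]]] or [X1 [X2 t]]]]
  [X0 [X1 [X2 t]] or [X0 [X1 [X2 t]] or [X0 [X1 [X2 t]]]]]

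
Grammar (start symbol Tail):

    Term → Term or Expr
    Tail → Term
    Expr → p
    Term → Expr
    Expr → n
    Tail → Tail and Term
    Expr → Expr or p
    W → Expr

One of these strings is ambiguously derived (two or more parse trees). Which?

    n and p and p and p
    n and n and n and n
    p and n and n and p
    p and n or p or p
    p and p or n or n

p and n or p or p

n and p and p and p: 1 tree
n and n and n and n: 1 tree
p and n and n and p: 1 tree
p and n or p or p: 4 trees
p and p or n or n: 1 tree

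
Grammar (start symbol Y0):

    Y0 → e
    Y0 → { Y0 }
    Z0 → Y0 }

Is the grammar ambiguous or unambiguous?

Unambiguous

(Z0 is unreachable from Y0, so its rules don't affect L(Y0).) L(Y0) is { openⁿ atom closeⁿ : n ≥ 0 }. The bracket depth fixes n, and the derivation is forced at every step.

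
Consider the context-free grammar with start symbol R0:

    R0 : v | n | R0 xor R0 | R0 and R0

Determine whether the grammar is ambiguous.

Ambiguous

Witness: n and n and n

Derivation 1: R0 ⇒ R0 and R0 ⇒ n and R0 ⇒ n and R0 and R0 ⇒ n and n and R0 ⇒ n and n and n
Derivation 2: R0 ⇒ R0 and R0 ⇒ R0 and R0 and R0 ⇒ n and R0 and R0 ⇒ n and n and R0 ⇒ n and n and n

Two distinct leftmost derivations for the same string.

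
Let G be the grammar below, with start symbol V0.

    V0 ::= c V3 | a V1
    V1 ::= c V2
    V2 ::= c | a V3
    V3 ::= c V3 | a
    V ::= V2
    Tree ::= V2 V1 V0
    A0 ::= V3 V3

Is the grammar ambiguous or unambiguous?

Unambiguous

(V, Tree, A0 are unreachable from V0, so their rules don't affect L(V0).) Restricted to the reachable nonterminals, every rule has the form A → t or A → t B, and no two rules for the same A share a first terminal. The grammar encodes a DFA — one run per string.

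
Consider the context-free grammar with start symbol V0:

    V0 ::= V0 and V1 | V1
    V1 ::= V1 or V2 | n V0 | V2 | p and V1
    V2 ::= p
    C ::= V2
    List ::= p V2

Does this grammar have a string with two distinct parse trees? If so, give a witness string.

Ambiguous

Witness: p and p

Derivation 1: V0 ⇒ V0 and V1 ⇒ V1 and V1 ⇒ V2 and V1 ⇒ p and V1 ⇒ p and V2 ⇒ p and p
Derivation 2: V0 ⇒ V1 ⇒ p and V1 ⇒ p and V2 ⇒ p and p

Two distinct leftmost derivations for the same string.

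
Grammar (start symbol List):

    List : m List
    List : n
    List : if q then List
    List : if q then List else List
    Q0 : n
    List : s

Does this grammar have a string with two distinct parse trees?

Ambiguous

Witness: if q then if q then n else n

Derivation 1: List ⇒ if q then List ⇒ if q then if q then List else List ⇒ if q then if q then n else List ⇒ if q then if q then n else n
Derivation 2: List ⇒ if q then List else List ⇒ if q then if q then List else List ⇒ if q then if q then n else List ⇒ if q then if q then n else n

Two distinct leftmost derivations for the same string.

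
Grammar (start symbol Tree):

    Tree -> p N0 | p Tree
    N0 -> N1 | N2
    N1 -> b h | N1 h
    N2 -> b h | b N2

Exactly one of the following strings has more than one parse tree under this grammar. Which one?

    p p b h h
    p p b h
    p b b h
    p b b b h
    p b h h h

p p b h

p p b h h: 1 tree
p p b h: 2 trees
p b b h: 1 tree
p b b b h: 1 tree
p b h h h: 1 tree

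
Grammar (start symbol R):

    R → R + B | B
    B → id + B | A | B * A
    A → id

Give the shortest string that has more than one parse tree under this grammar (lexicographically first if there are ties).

id + id

length 1: no string has ≥2 trees
length 3: id + id has 2 parse trees

Two derivations of id + id:
  R ⇒ R + B ⇒ B + B ⇒ A + B ⇒ id + B ⇒ id + A ⇒ id + id
  R ⇒ B ⇒ id + B ⇒ id + A ⇒ id + id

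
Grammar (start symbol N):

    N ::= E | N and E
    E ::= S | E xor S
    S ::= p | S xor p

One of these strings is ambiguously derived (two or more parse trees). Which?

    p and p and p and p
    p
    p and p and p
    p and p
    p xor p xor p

p and p and p and p: 1 tree
p: 1 tree
p and p and p: 1 tree
p and p: 1 tree
p xor p xor p: 4 trees

p xor p xor p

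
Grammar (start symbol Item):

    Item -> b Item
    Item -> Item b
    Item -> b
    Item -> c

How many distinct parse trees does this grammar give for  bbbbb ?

Parse trees for bbbbb (showing first 6 of 16):
  [Item b [Item b [Item b [Item b [Item b]]]]]
  [Item b [Item b [Item b [Item [Item b] b]]]]
  [Item b [Item b [Item [Item b [Item b]] b]]]
  [Item b [Item b [Item [Item [Item b] b] b]]]
  [Item b [Item [Item b [Item b [Item b]]] b]]
  [Item b [Item [Item b [Item [Item b] b]] b]]

16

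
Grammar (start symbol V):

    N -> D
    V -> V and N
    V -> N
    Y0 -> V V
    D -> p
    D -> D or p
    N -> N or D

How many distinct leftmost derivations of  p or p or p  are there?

4

Parse trees for p or p or p:
  [V [N [D [D [D p] or p] or p]]]
  [V [N [N [D p]] or [D [D p] or p]]]
  [V [N [N [D [D p] or p]] or [D p]]]
  [V [N [N [N [D p]] or [D p]] or [D p]]]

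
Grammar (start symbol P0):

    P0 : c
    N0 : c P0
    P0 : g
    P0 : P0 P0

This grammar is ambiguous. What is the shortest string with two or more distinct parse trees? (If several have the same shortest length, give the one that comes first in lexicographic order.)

c c c

length 1: no string has ≥2 trees
length 2: no string has ≥2 trees
length 3: c c c has 2 parse trees

Two derivations of c c c:
  P0 ⇒ P0 P0 ⇒ c P0 ⇒ c P0 P0 ⇒ c c P0 ⇒ c c c
  P0 ⇒ P0 P0 ⇒ P0 P0 P0 ⇒ c P0 P0 ⇒ c c P0 ⇒ c c c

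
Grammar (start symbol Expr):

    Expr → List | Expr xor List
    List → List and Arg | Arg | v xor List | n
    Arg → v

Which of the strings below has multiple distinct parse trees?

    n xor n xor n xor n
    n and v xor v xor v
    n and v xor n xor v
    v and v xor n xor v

n and v xor v xor v

n xor n xor n xor n: 1 tree
n and v xor v xor v: 2 trees
n and v xor n xor v: 1 tree
v and v xor n xor v: 1 tree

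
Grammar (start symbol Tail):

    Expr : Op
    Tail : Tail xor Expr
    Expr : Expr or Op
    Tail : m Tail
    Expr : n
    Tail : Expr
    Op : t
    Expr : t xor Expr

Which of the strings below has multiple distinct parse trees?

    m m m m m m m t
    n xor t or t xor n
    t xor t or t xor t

t xor t or t xor t

m m m m m m m t: 1 tree
n xor t or t xor n: 1 tree
t xor t or t xor t: 3 trees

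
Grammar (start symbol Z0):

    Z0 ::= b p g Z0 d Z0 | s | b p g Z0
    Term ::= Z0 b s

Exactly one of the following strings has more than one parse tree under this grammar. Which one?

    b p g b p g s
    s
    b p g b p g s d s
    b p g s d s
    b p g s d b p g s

b p g b p g s d s

b p g b p g s: 1 tree
s: 1 tree
b p g b p g s d s: 2 trees
b p g s d s: 1 tree
b p g s d b p g s: 1 tree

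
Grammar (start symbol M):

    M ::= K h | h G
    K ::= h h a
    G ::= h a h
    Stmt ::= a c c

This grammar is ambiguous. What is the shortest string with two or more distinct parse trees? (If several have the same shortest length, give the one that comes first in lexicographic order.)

h h a h

length 4: h h a h has 2 parse trees

Two derivations of h h a h:
  M ⇒ K h ⇒ h h a h
  M ⇒ h G ⇒ h h a h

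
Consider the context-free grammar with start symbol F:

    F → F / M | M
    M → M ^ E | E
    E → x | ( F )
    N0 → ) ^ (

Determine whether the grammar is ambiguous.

Only F, M, E are reachable from F; ignoring the rest: This is a standard precedence ladder (F over M over E), with each level left-recursive on its own operator ('/' at F, '^' at M). That structure is LR(1), hence unambiguous.

Unambiguous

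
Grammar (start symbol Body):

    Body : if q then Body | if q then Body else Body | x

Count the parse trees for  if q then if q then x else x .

Parse trees for if q then if q then x else x:
  [Body if q then [Body if q then [Body x] else [Body x]]]
  [Body if q then [Body if q then [Body x]] else [Body x]]

2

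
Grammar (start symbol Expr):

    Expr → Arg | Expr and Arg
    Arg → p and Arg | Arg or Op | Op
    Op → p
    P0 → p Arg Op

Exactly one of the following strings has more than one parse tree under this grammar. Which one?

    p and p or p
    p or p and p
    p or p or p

p and p or p: 3 trees
p or p and p: 1 tree
p or p or p: 1 tree

p and p or p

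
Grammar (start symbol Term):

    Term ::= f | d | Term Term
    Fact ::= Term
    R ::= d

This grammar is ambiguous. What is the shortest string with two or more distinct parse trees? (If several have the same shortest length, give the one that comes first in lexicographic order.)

d d d

length 1: no string has ≥2 trees
length 2: no string has ≥2 trees
length 3: d d d has 2 parse trees

Two derivations of d d d:
  Term ⇒ Term Term ⇒ d Term ⇒ d Term Term ⇒ d d Term ⇒ d d d
  Term ⇒ Term Term ⇒ Term Term Term ⇒ d Term Term ⇒ d d Term ⇒ d d d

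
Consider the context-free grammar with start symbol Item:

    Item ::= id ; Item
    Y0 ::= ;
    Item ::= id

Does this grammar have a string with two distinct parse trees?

Unambiguous

Only Item is reachable from Item; ignoring the rest: The reachable grammar is A → atom sep A | atom. Each atom is followed by either the separator (recurse) or end-of-string (stop) — no choice point.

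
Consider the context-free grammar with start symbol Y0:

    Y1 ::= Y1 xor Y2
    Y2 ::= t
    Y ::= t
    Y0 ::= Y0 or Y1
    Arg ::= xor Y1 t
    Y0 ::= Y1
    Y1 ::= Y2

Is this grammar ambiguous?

Unambiguous

Only Y0, Y1, Y2 are reachable from Y0; ignoring the rest: Y0 → Y0 or Y1 | Y1  ;  Y1 → Y1 xor Y2 | Y2  — a left-associative chain with Y2 at the bottom. Each string factors uniquely by precedence.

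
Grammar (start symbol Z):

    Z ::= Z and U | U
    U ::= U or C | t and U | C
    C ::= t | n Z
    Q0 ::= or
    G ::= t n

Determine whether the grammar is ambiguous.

Witness: t and t

Derivation 1: Z ⇒ Z and U ⇒ U and U ⇒ C and U ⇒ t and U ⇒ t and C ⇒ t and t
Derivation 2: Z ⇒ U ⇒ t and U ⇒ t and C ⇒ t and t

Two distinct leftmost derivations for the same string.

Ambiguous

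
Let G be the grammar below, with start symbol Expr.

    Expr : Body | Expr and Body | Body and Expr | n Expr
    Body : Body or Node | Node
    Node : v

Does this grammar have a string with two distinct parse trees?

Ambiguous

Witness: v and v

Derivation 1: Expr ⇒ Expr and Body ⇒ Body and Body ⇒ Node and Body ⇒ v and Body ⇒ v and Node ⇒ v and v
Derivation 2: Expr ⇒ Body and Expr ⇒ Node and Expr ⇒ v and Expr ⇒ v and Body ⇒ v and Node ⇒ v and v

Two distinct leftmost derivations for the same string.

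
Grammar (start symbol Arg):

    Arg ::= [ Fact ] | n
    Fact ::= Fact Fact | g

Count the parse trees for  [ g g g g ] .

Parse trees for [ g g g g ]:
  [Arg [ [Fact [Fact g] [Fact [Fact g] [Fact [Fact g] [Fact g]]]] ]]
  [Arg [ [Fact [Fact g] [Fact [Fact [Fact g] [Fact g]] [Fact g]]] ]]
  [Arg [ [Fact [Fact [Fact g] [Fact g]] [Fact [Fact g] [Fact g]]] ]]
  [Arg [ [Fact [Fact [Fact g] [Fact [Fact g] [Fact g]]] [Fact g]] ]]
  [Arg [ [Fact [Fact [Fact [Fact g] [Fact g]] [Fact g]] [Fact g]] ]]

5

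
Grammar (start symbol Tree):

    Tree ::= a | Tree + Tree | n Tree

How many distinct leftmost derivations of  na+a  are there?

2

Parse trees for na+a:
  [Tree [Tree n [Tree a]] + [Tree a]]
  [Tree n [Tree [Tree a] + [Tree a]]]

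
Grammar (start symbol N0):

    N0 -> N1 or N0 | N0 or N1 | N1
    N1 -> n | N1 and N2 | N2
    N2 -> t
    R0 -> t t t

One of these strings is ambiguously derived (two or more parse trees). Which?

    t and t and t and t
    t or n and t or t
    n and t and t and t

t and t and t and t: 1 tree
t or n and t or t: 4 trees
n and t and t and t: 1 tree

t or n and t or t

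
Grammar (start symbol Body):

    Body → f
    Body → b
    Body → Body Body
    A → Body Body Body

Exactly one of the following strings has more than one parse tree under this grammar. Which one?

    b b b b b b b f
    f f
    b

b b b b b b b f

b b b b b b b f: 429 trees
f f: 1 tree
b: 1 tree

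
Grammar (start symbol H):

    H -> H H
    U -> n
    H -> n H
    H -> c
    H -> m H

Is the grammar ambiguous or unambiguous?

Witness: c c c

Derivation 1: H ⇒ H H ⇒ H H H ⇒ c H H ⇒ c c H ⇒ c c c
Derivation 2: H ⇒ H H ⇒ c H ⇒ c H H ⇒ c c H ⇒ c c c

Two distinct leftmost derivations for the same string.

Ambiguous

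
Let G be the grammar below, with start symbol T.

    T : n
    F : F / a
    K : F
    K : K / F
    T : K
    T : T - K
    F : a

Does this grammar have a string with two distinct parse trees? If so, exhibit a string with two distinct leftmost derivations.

Witness: a / a

Derivation 1: T ⇒ K ⇒ F ⇒ F / a ⇒ a / a
Derivation 2: T ⇒ K ⇒ K / F ⇒ F / F ⇒ a / F ⇒ a / a

Two distinct leftmost derivations for the same string.

Ambiguous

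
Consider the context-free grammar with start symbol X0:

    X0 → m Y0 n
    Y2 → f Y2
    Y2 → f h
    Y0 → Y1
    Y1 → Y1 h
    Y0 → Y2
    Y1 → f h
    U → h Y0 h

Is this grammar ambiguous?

Witness: m f h n

Derivation 1: X0 ⇒ m Y0 n ⇒ m Y1 n ⇒ m f h n
Derivation 2: X0 ⇒ m Y0 n ⇒ m Y2 n ⇒ m f h n

Two distinct leftmost derivations for the same string.

Ambiguous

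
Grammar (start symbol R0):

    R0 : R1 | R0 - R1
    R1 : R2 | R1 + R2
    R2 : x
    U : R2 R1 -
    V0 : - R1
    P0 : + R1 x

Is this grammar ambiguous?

Only R0, R1, R2 are reachable from R0; ignoring the rest: The grammar is stratified — R0 handles '-' (left-recursive), R1 handles '+', R2 atoms. Each operator has a fixed associativity and precedence level, so every string has one parse.

Unambiguous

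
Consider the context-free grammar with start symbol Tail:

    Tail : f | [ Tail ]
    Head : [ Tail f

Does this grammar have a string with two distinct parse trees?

Only Tail is reachable from Tail; ignoring the rest: Each string is a nest of matched brackets around a single atom. An opening bracket forces the recursive rule; an atom forces the base rule.

Unambiguous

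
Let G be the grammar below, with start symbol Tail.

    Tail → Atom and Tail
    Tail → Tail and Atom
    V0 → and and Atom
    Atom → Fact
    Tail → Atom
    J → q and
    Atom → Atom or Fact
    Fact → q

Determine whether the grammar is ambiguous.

Ambiguous

Witness: q and q

Derivation 1: Tail ⇒ Atom and Tail ⇒ Fact and Tail ⇒ q and Tail ⇒ q and Atom ⇒ q and Fact ⇒ q and q
Derivation 2: Tail ⇒ Tail and Atom ⇒ Atom and Atom ⇒ Fact and Atom ⇒ q and Atom ⇒ q and Fact ⇒ q and q

Two distinct leftmost derivations for the same string.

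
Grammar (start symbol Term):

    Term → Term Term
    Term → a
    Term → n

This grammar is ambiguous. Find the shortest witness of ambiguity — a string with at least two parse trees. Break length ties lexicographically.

a a a

length 1: no string has ≥2 trees
length 2: no string has ≥2 trees
length 3: a a a has 2 parse trees

Two derivations of a a a:
  Term ⇒ Term Term ⇒ Term Term Term ⇒ a Term Term ⇒ a a Term ⇒ a a a
  Term ⇒ Term Term ⇒ a Term ⇒ a Term Term ⇒ a a Term ⇒ a a a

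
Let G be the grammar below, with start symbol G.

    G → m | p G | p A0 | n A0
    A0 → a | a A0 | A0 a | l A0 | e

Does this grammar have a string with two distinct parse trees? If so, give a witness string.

Witness: n a a

Derivation 1: G ⇒ n A0 ⇒ n a A0 ⇒ n a a
Derivation 2: G ⇒ n A0 ⇒ n A0 a ⇒ n a a

Two distinct leftmost derivations for the same string.

Ambiguous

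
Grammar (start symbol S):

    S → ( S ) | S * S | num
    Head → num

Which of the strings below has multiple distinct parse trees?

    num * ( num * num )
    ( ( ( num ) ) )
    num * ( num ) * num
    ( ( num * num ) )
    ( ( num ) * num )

num * ( num * num ): 1 tree
( ( ( num ) ) ): 1 tree
num * ( num ) * num: 2 trees
( ( num * num ) ): 1 tree
( ( num ) * num ): 1 tree

num * ( num ) * num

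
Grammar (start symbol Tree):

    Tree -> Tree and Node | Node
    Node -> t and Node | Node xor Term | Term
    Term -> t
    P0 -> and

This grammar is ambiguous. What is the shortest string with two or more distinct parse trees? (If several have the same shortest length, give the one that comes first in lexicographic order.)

t and t

length 1: no string has ≥2 trees
length 3: t and t has 2 parse trees

Two derivations of t and t:
  Tree ⇒ Tree and Node ⇒ Node and Node ⇒ Term and Node ⇒ t and Node ⇒ t and Term ⇒ t and t
  Tree ⇒ Node ⇒ t and Node ⇒ t and Term ⇒ t and t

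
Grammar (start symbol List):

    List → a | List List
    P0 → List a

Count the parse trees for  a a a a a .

14

Parse trees for a a a a a (showing first 6 of 14):
  [List [List a] [List [List a] [List [List a] [List [List a] [List a]]]]]
  [List [List a] [List [List a] [List [List [List a] [List a]] [List a]]]]
  [List [List a] [List [List [List a] [List a]] [List [List a] [List a]]]]
  [List [List a] [List [List [List a] [List [List a] [List a]]] [List a]]]
  [List [List a] [List [List [List [List a] [List a]] [List a]] [List a]]]
  [List [List [List a] [List a]] [List [List a] [List [List a] [List a]]]]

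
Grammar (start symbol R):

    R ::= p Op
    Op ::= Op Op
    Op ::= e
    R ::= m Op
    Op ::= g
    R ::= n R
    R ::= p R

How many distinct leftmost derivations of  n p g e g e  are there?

Parse trees for n p g e g e:
  [R n [R p [Op [Op g] [Op [Op e] [Op [Op g] [Op e]]]]]]
  [R n [R p [Op [Op g] [Op [Op [Op e] [Op g]] [Op e]]]]]
  [R n [R p [Op [Op [Op g] [Op e]] [Op [Op g] [Op e]]]]]
  [R n [R p [Op [Op [Op g] [Op [Op e] [Op g]]] [Op e]]]]
  [R n [R p [Op [Op [Op [Op g] [Op e]] [Op g]] [Op e]]]]

5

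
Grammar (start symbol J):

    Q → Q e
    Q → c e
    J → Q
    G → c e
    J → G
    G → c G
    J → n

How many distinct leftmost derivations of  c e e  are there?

1

Parse trees for c e e:
  [J [Q [Q c e] e]]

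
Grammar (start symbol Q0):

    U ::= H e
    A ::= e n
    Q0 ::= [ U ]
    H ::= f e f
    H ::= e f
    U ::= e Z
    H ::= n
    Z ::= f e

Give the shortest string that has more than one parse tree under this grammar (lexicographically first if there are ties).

length 4: no string has ≥2 trees
length 5: [ e f e ] has 2 parse trees

Two derivations of [ e f e ]:
  Q0 ⇒ [ U ] ⇒ [ H e ] ⇒ [ e f e ]
  Q0 ⇒ [ U ] ⇒ [ e Z ] ⇒ [ e f e ]

[ e f e ]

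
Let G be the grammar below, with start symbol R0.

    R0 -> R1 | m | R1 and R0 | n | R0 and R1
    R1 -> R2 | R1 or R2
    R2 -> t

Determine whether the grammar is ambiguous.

Ambiguous

Witness: t and t

Derivation 1: R0 ⇒ R1 and R0 ⇒ R2 and R0 ⇒ t and R0 ⇒ t and R1 ⇒ t and R2 ⇒ t and t
Derivation 2: R0 ⇒ R0 and R1 ⇒ R1 and R1 ⇒ R2 and R1 ⇒ t and R1 ⇒ t and R2 ⇒ t and t

Two distinct leftmost derivations for the same string.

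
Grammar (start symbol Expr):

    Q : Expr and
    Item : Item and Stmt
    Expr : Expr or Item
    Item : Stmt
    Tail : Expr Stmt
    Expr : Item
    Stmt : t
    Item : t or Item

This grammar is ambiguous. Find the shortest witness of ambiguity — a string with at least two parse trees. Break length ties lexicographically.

t or t

length 1: no string has ≥2 trees
length 3: t or t has 2 parse trees

Two derivations of t or t:
  Expr ⇒ Expr or Item ⇒ Item or Item ⇒ Stmt or Item ⇒ t or Item ⇒ t or Stmt ⇒ t or t
  Expr ⇒ Item ⇒ t or Item ⇒ t or Stmt ⇒ t or t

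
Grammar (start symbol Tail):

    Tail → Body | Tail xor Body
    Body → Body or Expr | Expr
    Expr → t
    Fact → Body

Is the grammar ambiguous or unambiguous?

Unambiguous

Only Tail, Body, Expr are reachable from Tail; ignoring the rest: The grammar is stratified — Tail handles 'xor' (left-recursive), Body handles 'or', Expr atoms. Each operator has a fixed associativity and precedence level, so every string has one parse.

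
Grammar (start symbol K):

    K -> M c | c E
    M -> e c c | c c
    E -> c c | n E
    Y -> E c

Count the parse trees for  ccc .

Parse trees for ccc:
  [K [M c c] c]
  [K c [E c c]]

2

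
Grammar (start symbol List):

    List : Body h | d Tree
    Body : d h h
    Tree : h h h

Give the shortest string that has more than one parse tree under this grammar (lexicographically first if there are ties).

d h h h

length 4: d h h h has 2 parse trees

Two derivations of d h h h:
  List ⇒ Body h ⇒ d h h h
  List ⇒ d Tree ⇒ d h h h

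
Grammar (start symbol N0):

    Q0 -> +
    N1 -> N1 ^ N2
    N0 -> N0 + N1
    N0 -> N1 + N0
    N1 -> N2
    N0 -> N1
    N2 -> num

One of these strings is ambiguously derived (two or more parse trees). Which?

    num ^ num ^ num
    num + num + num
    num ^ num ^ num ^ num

num ^ num ^ num: 1 tree
num + num + num: 4 trees
num ^ num ^ num ^ num: 1 tree

num + num + num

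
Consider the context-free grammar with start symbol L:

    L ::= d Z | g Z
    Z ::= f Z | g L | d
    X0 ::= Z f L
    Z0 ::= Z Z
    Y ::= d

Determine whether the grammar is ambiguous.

Unambiguous

(X0, Z0, Y are unreachable from L, so their rules don't affect L(L).) The reachable rules are right-linear with at most one rule per (nonterminal, next-terminal) pair. Each input token forces the next rule, so parsing is deterministic.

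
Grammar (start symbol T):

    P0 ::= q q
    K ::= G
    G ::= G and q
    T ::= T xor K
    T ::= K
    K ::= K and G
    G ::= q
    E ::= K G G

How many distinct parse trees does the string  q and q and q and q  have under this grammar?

8

Parse trees for q and q and q and q:
  [T [K [G [G [G [G q] and q] and q] and q]]]
  [T [K [K [G q]] and [G [G [G q] and q] and q]]]
  [T [K [K [G [G q] and q]] and [G [G q] and q]]]
  [T [K [K [K [G q]] and [G q]] and [G [G q] and q]]]
  [T [K [K [G [G [G q] and q] and q]] and [G q]]]
  [T [K [K [K [G q]] and [G [G q] and q]] and [G q]]]
  [T [K [K [K [G [G q] and q]] and [G q]] and [G q]]]
  [T [K [K [K [K [G q]] and [G q]] and [G q]] and [G q]]]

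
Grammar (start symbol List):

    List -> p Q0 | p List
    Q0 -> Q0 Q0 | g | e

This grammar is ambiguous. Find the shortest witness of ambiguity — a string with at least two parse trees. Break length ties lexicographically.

p e e e

length 2: no string has ≥2 trees
length 3: no string has ≥2 trees
length 4: p e e e has 2 parse trees

Two derivations of p e e e:
  List ⇒ p Q0 ⇒ p Q0 Q0 ⇒ p Q0 Q0 Q0 ⇒ p e Q0 Q0 ⇒ p e e Q0 ⇒ p e e e
  List ⇒ p Q0 ⇒ p Q0 Q0 ⇒ p e Q0 ⇒ p e Q0 Q0 ⇒ p e e Q0 ⇒ p e e e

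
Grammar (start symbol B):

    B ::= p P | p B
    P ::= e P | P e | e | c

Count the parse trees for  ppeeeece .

5

Parse trees for ppeeeece:
  [B p [B p [P e [P e [P e [P e [P [P c] e]]]]]]]
  [B p [B p [P e [P e [P e [P [P e [P c]] e]]]]]]
  [B p [B p [P e [P e [P [P e [P e [P c]]] e]]]]]
  [B p [B p [P e [P [P e [P e [P e [P c]]]] e]]]]
  [B p [B p [P [P e [P e [P e [P e [P c]]]]] e]]]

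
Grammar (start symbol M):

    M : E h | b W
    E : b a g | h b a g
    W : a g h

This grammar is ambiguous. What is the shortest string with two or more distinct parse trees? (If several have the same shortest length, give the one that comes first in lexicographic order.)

b a g h

length 4: b a g h has 2 parse trees

Two derivations of b a g h:
  M ⇒ E h ⇒ b a g h
  M ⇒ b W ⇒ b a g h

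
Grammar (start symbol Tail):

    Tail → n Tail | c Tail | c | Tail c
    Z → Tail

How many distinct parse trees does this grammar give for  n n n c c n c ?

1

Parse trees for n n n c c n c:
  [Tail n [Tail n [Tail n [Tail c [Tail c [Tail n [Tail c]]]]]]]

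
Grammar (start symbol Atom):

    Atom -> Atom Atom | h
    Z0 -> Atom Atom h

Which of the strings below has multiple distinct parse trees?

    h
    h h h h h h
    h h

h h h h h h

h: 1 tree
h h h h h h: 42 trees
h h: 1 tree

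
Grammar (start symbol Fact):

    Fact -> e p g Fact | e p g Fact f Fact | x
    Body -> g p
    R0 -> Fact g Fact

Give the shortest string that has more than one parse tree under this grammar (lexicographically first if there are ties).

length 1: no string has ≥2 trees
length 4: no string has ≥2 trees
length 6: no string has ≥2 trees
length 7: no string has ≥2 trees
length 9: e p g e p g x f x has 2 parse trees

Two derivations of e p g e p g x f x:
  Fact ⇒ e p g Fact ⇒ e p g e p g Fact f Fact ⇒ e p g e p g x f Fact ⇒ e p g e p g x f x
  Fact ⇒ e p g Fact f Fact ⇒ e p g e p g Fact f Fact ⇒ e p g e p g x f Fact ⇒ e p g e p g x f x

e p g e p g x f x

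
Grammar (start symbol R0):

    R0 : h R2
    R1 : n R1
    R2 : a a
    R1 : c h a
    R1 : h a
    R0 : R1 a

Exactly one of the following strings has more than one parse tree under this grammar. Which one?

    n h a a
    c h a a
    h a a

h a a

n h a a: 1 tree
c h a a: 1 tree
h a a: 2 trees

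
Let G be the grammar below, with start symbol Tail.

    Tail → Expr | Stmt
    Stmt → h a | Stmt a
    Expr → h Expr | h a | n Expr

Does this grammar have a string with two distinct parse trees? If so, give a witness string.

Ambiguous

Witness: h a

Derivation 1: Tail ⇒ Expr ⇒ h a
Derivation 2: Tail ⇒ Stmt ⇒ h a

Two distinct leftmost derivations for the same string.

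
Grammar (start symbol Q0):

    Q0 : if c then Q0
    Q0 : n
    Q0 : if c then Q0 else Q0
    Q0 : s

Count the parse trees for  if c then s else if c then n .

1

Parse trees for if c then s else if c then n:
  [Q0 if c then [Q0 s] else [Q0 if c then [Q0 n]]]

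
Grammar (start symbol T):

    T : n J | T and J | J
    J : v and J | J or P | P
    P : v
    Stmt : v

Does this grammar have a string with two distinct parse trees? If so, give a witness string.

Witness: v and v

Derivation 1: T ⇒ T and J ⇒ J and J ⇒ P and J ⇒ v and J ⇒ v and P ⇒ v and v
Derivation 2: T ⇒ J ⇒ v and J ⇒ v and P ⇒ v and v

Two distinct leftmost derivations for the same string.

Ambiguous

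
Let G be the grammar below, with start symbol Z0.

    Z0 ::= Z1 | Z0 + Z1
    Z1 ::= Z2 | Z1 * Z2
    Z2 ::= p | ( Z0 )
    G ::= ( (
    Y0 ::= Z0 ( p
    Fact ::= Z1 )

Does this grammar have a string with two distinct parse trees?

Only Z0, Z1, Z2 are reachable from Z0; ignoring the rest: The grammar is stratified — Z0 handles '+' (left-recursive), Z1 handles '*', Z2 atoms. Each operator has a fixed associativity and precedence level, so every string has one parse.

Unambiguous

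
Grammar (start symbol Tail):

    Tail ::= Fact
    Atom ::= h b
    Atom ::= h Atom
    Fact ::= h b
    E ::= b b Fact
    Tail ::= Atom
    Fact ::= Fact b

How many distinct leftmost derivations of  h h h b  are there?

Parse trees for h h h b:
  [Tail [Atom h [Atom h [Atom h b]]]]

1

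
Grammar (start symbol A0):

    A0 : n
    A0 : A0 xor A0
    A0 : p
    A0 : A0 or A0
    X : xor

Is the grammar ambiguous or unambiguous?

Ambiguous

Witness: n or n or n

Derivation 1: A0 ⇒ A0 or A0 ⇒ n or A0 ⇒ n or A0 or A0 ⇒ n or n or A0 ⇒ n or n or n
Derivation 2: A0 ⇒ A0 or A0 ⇒ A0 or A0 or A0 ⇒ n or A0 or A0 ⇒ n or n or A0 ⇒ n or n or n

Two distinct leftmost derivations for the same string.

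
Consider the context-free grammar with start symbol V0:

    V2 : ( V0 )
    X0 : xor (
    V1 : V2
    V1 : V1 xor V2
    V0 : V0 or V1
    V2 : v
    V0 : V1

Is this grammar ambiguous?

Only V0, V1, V2 are reachable from V0; ignoring the rest: This is a standard precedence ladder (V0 over V1 over V2), with each level left-recursive on its own operator ('or' at V0, 'xor' at V1). That structure is LR(1), hence unambiguous.

Unambiguous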